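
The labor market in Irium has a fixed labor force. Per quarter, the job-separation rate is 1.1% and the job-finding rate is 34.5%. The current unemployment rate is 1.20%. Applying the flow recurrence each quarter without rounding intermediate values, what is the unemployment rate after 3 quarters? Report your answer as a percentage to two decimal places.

With a fixed labor force, u_{t+1} = u_t + s·(1−u_t) − f·u_t = u_t·(1−s−f) + s.
Here 1−s−f = 0.644 and s = 0.011.
u_1 = 0.012000 × 0.644 + 0.011 = 0.018728.
u_2 = 0.018728 × 0.644 + 0.011 = 0.023061.
u_3 = 0.023061 × 0.644 + 0.011 = 0.025851.

Unemployment rate after three quarters ≈ 2.59%.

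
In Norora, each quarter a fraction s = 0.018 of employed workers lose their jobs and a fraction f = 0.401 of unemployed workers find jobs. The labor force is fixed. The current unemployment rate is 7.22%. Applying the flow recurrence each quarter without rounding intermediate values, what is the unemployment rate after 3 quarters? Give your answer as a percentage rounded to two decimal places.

Unemployment rate after three quarters ≈ 4.87%.

With a fixed labor force, u_{t+1} = u_t + s·(1−u_t) − f·u_t = u_t·(1−s−f) + s.
Here 1−s−f = 0.581 and s = 0.018.
u_1 = 0.072200 × 0.581 + 0.018 = 0.059948.
u_2 = 0.059948 × 0.581 + 0.018 = 0.052830.
u_3 = 0.052830 × 0.581 + 0.018 = 0.048694.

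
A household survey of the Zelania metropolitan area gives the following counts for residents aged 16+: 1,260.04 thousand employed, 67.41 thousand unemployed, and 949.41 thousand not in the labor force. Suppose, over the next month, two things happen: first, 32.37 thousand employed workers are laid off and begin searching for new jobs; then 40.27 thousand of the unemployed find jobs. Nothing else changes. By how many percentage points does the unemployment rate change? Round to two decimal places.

Initially, labor force = 1,260.04 + 67.41 = 1,327.45 thousand, so u = 67.41/1,327.45 = 5.08%.
After the first change, employed falls and unemployed rises by 32.37; labor force unchanged → E = 1,227.67, U = 99.78, labor force = 1,327.45 thousand.
After the second change, unemployed falls and employed rises by 40.27; labor force unchanged → E = 1,267.94, U = 59.51, labor force = 1,327.45 thousand.
New unemployment rate = 59.51 / 1,327.45 = 4.48%.
Change = 4.48% − 5.08% = −0.60 percentage points.

The unemployment rate changes by −0.60 percentage points.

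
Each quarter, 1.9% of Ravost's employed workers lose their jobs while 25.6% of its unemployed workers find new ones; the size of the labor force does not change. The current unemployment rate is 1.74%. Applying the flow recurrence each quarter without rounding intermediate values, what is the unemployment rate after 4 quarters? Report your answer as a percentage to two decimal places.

With a fixed labor force, u_{t+1} = u_t + s·(1−u_t) − f·u_t = u_t·(1−s−f) + s.
Here 1−s−f = 0.725 and s = 0.019.
u_1 = 0.017400 × 0.725 + 0.019 = 0.031615.
u_2 = 0.031615 × 0.725 + 0.019 = 0.041921.
u_3 = 0.041921 × 0.725 + 0.019 = 0.049393.
u_4 = 0.049393 × 0.725 + 0.019 = 0.054810.

Unemployment rate after four quarters ≈ 5.48%.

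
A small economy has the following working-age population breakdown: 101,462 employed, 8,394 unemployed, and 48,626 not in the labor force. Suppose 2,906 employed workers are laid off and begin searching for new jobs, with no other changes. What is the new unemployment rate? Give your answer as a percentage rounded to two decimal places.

Initially, labor force = 101,462 + 8,394 = 109,856, so u = 8,394/109,856 = 7.64%.
After the change, employed falls and unemployed rises by 2,906; labor force unchanged → E = 98,556, U = 11,300, labor force = 109,856.
New unemployment rate = 11,300 / 109,856 = 10.29%.

New unemployment rate ≈ 10.29%.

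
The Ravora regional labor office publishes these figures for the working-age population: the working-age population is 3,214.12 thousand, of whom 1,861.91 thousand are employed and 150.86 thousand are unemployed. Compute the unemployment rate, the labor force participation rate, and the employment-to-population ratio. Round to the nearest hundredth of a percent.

Labor force = employed + unemployed = 1,861.91 + 150.86 = 2,012.77 thousand.
Unemployment rate = 150.86 / 2,012.77 = 7.50%.
Labor force participation rate = 2,012.77 / 3,214.12 = 62.62%.
Employment-population ratio = 1,861.91 / 3,214.12 = 57.93%.

Unemployment rate ≈ 7.50%; labor force participation rate ≈ 62.62%; employment-population ratio ≈ 57.93%.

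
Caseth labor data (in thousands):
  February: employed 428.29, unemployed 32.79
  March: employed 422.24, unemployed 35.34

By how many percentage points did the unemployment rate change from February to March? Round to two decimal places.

February: labor force = 428.29 + 32.79 = 461.08; u = 32.79/461.08 = 7.11%.
March: labor force = 422.24 + 35.34 = 457.58; u = 35.34/457.58 = 7.72%.
Change = 7.72% − 7.11% = +0.61 pp.

The unemployment rate changed by +0.61 percentage points.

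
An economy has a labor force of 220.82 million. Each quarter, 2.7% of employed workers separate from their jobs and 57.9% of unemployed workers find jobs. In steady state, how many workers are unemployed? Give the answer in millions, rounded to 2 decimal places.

Steady-state unemployment rate u* = s/(s+f) = 2.7/(2.7+57.9) = 0.044554.
Unemployed = u* × labor force = 0.044554 × 220.82 ≈ 9.84 million.

About 9.84 million are unemployed in steady state.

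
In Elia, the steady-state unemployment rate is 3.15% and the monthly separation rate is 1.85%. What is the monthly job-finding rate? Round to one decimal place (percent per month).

From u* = s/(s+f): f = s·(1−u)/u.
f = 1.85 × (1 − 0.0315) / 0.0315 = 1.7917 / 0.0315 ≈ 56.9% per month.

Job-finding rate ≈ 56.9% per month.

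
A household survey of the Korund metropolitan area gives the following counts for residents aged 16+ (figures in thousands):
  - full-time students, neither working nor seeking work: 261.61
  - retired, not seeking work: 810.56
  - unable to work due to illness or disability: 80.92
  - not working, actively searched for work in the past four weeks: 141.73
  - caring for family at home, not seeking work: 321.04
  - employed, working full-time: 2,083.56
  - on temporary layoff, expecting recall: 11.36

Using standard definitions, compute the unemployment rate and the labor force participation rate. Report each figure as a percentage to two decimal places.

Unemployment rate ≈ 6.84%; labor force participation rate ≈ 60.27%.

Employed = 2,083.56 thousand.
Unemployed = 141.73 + 11.36 = 153.09 thousand (jobless and actively searching, or on temporary layoff).
Labor force = 2,083.56 + 153.09 = 2,236.65 thousand.
Not in labor force = 261.61 + 810.56 + 80.92 + 321.04 = 1,474.13 thousand (those not working and not actively searching are outside the labor force).
Civilian working-age population = 2,236.65 + 1,474.13 = 3,710.78 thousand.
Unemployment rate = 153.09 / 2,236.65 = 6.84%.
Labor force participation rate = 2,236.65 / 3,710.78 = 60.27%.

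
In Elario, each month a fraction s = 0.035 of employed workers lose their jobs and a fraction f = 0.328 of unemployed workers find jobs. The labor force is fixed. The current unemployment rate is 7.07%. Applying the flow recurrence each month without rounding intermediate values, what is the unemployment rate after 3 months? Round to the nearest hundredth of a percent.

Unemployment rate after three months ≈ 8.98%.

With a fixed labor force, u_{t+1} = u_t + s·(1−u_t) − f·u_t = u_t·(1−s−f) + s.
Here 1−s−f = 0.637 and s = 0.035.
u_1 = 0.070700 × 0.637 + 0.035 = 0.080036.
u_2 = 0.080036 × 0.637 + 0.035 = 0.085983.
u_3 = 0.085983 × 0.637 + 0.035 = 0.089771.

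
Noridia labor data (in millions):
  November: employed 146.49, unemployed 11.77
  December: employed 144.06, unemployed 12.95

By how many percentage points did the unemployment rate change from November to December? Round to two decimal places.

The unemployment rate changed by +0.81 percentage points.

November: labor force = 146.49 + 11.77 = 158.26; u = 11.77/158.26 = 7.44%.
December: labor force = 144.06 + 12.95 = 157.01; u = 12.95/157.01 = 8.25%.
Change = 8.25% − 7.44% = +0.81 pp.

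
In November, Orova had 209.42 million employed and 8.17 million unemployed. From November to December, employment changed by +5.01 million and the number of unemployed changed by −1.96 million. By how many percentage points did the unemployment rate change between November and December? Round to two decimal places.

The unemployment rate changed by −0.94 percentage points.

November: labor force = 209.42 + 8.17 = 217.59; u = 8.17/217.59 = 3.75%.
December: labor force = 214.43 + 6.21 = 220.64; u = 6.21/220.64 = 2.81%.
Change = 2.81% − 3.75% = −0.94 pp.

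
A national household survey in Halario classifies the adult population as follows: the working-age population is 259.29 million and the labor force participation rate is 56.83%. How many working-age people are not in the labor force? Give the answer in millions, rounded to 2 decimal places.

Share not in the labor force = 1 − 0.5683 = 0.4317.
Not in labor force = 0.4317 × 259.29 ≈ 111.94 million.

About 111.94 million are not in the labor force.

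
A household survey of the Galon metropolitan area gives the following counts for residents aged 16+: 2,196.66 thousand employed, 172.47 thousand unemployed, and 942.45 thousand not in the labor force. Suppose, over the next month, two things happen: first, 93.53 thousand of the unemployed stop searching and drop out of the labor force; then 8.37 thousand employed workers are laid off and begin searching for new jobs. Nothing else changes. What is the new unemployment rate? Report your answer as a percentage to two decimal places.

Initially, labor force = 2,196.66 + 172.47 = 2,369.13 thousand, so u = 172.47/2,369.13 = 7.28%.
After the first change, unemployed and labor force both fall by 93.53 → E = 2,196.66, U = 78.94, labor force = 2,275.60 thousand.
After the second change, employed falls and unemployed rises by 8.37; labor force unchanged → E = 2,188.29, U = 87.31, labor force = 2,275.60 thousand.
New unemployment rate = 87.31 / 2,275.60 = 3.84%.

New unemployment rate ≈ 3.84%.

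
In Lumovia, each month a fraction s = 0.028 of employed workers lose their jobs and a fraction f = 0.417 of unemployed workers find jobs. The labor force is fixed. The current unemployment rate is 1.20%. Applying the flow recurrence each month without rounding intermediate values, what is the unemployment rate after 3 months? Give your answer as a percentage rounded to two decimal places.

Unemployment rate after three months ≈ 5.42%.

With a fixed labor force, u_{t+1} = u_t + s·(1−u_t) − f·u_t = u_t·(1−s−f) + s.
Here 1−s−f = 0.555 and s = 0.028.
u_1 = 0.012000 × 0.555 + 0.028 = 0.034660.
u_2 = 0.034660 × 0.555 + 0.028 = 0.047236.
u_3 = 0.047236 × 0.555 + 0.028 = 0.054216.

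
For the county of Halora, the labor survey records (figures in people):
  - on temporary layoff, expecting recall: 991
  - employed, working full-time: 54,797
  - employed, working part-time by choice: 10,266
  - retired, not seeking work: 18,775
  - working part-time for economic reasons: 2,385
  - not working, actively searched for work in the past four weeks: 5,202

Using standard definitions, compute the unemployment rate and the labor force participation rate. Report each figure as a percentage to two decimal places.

Employed = 54,797 + 10,266 + 2,385 = 67,448 (anyone who worked, including part-time for economic reasons, counts as employed).
Unemployed = 991 + 5,202 = 6,193 (jobless and actively searching, or on temporary layoff).
Labor force = 67,448 + 6,193 = 73,641.
Not in labor force = 18,775 (those not working and not actively searching are outside the labor force).
Civilian working-age population = 73,641 + 18,775 = 92,416.
Unemployment rate = 6,193 / 73,641 = 8.41%.
Labor force participation rate = 73,641 / 92,416 = 79.68%.

Unemployment rate ≈ 8.41%; labor force participation rate ≈ 79.68%.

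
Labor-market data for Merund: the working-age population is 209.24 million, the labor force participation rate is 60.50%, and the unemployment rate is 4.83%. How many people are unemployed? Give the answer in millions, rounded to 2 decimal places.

Labor force = 0.6050 × 209.24 = 126.59 million.
Unemployed = 0.0483 × 126.59 ≈ 6.11 million.

About 6.11 million are unemployed.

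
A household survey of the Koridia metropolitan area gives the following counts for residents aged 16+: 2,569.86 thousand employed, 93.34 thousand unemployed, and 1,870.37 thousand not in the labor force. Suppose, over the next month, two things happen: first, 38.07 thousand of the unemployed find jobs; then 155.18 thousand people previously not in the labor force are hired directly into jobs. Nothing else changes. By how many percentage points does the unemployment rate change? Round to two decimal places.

Initially, labor force = 2,569.86 + 93.34 = 2,663.20 thousand, so u = 93.34/2,663.20 = 3.50%.
After the first change, unemployed falls and employed rises by 38.07; labor force unchanged → E = 2,607.93, U = 55.27, labor force = 2,663.20 thousand.
After the second change, employed and labor force both rise by 155.18; unemployed unchanged → E = 2,763.11, U = 55.27, labor force = 2,818.38 thousand.
New unemployment rate = 55.27 / 2,818.38 = 1.96%.
Change = 1.96% − 3.50% = −1.54 percentage points.

The unemployment rate changes by −1.54 percentage points.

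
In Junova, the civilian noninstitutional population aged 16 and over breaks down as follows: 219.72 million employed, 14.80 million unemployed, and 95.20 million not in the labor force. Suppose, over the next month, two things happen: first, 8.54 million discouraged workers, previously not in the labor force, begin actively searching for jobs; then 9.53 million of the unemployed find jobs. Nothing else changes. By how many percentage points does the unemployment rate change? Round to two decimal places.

Initially, labor force = 219.72 + 14.80 = 234.52 million, so u = 14.80/234.52 = 6.31%.
After the first change, unemployed and labor force both rise by 8.54 → E = 219.72, U = 23.34, labor force = 243.06 million.
After the second change, unemployed falls and employed rises by 9.53; labor force unchanged → E = 229.25, U = 13.81, labor force = 243.06 million.
New unemployment rate = 13.81 / 243.06 = 5.68%.
Change = 5.68% − 6.31% = −0.63 percentage points.

The unemployment rate changes by −0.63 percentage points.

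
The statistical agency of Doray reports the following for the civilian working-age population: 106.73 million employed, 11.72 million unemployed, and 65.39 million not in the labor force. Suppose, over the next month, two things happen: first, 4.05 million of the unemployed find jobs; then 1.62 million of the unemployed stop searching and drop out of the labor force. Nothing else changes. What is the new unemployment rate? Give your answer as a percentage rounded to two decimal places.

New unemployment rate ≈ 5.18%.

Initially, labor force = 106.73 + 11.72 = 118.45 million, so u = 11.72/118.45 = 9.89%.
After the first change, unemployed falls and employed rises by 4.05; labor force unchanged → E = 110.78, U = 7.67, labor force = 118.45 million.
After the second change, unemployed and labor force both fall by 1.62 → E = 110.78, U = 6.05, labor force = 116.83 million.
New unemployment rate = 6.05 / 116.83 = 5.18%.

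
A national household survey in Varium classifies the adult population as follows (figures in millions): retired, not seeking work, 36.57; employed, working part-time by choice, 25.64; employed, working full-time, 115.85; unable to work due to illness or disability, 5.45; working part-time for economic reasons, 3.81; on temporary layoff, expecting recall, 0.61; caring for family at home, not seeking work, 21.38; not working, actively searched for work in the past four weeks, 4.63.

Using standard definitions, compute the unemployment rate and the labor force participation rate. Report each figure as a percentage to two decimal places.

Unemployment rate ≈ 3.48%; labor force participation rate ≈ 70.37%.

Employed = 25.64 + 115.85 + 3.81 = 145.30 million (anyone who worked, including part-time for economic reasons, counts as employed).
Unemployed = 0.61 + 4.63 = 5.24 million (jobless and actively searching, or on temporary layoff).
Labor force = 145.30 + 5.24 = 150.54 million.
Not in labor force = 36.57 + 5.45 + 21.38 = 63.40 million (those not working and not actively searching are outside the labor force).
Civilian working-age population = 150.54 + 63.40 = 213.94 million.
Unemployment rate = 5.24 / 150.54 = 3.48%.
Labor force participation rate = 150.54 / 213.94 = 70.37%.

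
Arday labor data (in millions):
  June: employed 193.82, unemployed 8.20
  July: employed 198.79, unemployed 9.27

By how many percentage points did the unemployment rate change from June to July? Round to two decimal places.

The unemployment rate changed by +0.40 percentage points.

June: labor force = 193.82 + 8.20 = 202.02; u = 8.20/202.02 = 4.06%.
July: labor force = 198.79 + 9.27 = 208.06; u = 9.27/208.06 = 4.46%.
Change = 4.46% − 4.06% = +0.40 pp.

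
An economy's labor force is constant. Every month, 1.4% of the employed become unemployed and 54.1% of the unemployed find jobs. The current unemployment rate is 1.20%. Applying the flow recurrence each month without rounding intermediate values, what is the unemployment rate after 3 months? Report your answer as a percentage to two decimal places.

With a fixed labor force, u_{t+1} = u_t + s·(1−u_t) − f·u_t = u_t·(1−s−f) + s.
Here 1−s−f = 0.445 and s = 0.014.
u_1 = 0.012000 × 0.445 + 0.014 = 0.019340.
u_2 = 0.019340 × 0.445 + 0.014 = 0.022606.
u_3 = 0.022606 × 0.445 + 0.014 = 0.024060.

Unemployment rate after three months ≈ 2.41%.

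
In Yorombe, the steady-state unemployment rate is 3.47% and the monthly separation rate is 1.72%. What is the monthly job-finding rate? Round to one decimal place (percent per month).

Job-finding rate ≈ 47.8% per month.

From u* = s/(s+f): f = s·(1−u)/u.
f = 1.72 × (1 − 0.0347) / 0.0347 = 1.6603 / 0.0347 ≈ 47.8% per month.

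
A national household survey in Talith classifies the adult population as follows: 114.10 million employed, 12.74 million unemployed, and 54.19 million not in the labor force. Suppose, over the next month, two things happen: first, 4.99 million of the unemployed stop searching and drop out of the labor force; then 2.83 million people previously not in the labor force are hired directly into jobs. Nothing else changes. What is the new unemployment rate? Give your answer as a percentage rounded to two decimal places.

New unemployment rate ≈ 6.22%.

Initially, labor force = 114.10 + 12.74 = 126.84 million, so u = 12.74/126.84 = 10.04%.
After the first change, unemployed and labor force both fall by 4.99 → E = 114.10, U = 7.75, labor force = 121.85 million.
After the second change, employed and labor force both rise by 2.83; unemployed unchanged → E = 116.93, U = 7.75, labor force = 124.68 million.
New unemployment rate = 7.75 / 124.68 = 6.22%.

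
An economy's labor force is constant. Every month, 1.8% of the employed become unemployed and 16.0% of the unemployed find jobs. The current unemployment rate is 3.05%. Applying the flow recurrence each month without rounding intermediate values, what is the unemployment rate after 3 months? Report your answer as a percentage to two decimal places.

Unemployment rate after three months ≈ 6.19%.

With a fixed labor force, u_{t+1} = u_t + s·(1−u_t) − f·u_t = u_t·(1−s−f) + s.
Here 1−s−f = 0.822 and s = 0.018.
u_1 = 0.030500 × 0.822 + 0.018 = 0.043071.
u_2 = 0.043071 × 0.822 + 0.018 = 0.053404.
u_3 = 0.053404 × 0.822 + 0.018 = 0.061898.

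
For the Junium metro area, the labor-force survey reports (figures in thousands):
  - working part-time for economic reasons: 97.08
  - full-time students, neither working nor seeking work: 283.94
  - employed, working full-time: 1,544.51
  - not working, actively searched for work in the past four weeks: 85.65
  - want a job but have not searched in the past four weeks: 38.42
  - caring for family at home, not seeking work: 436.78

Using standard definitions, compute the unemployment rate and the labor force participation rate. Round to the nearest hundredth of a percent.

Unemployment rate ≈ 4.96%; labor force participation rate ≈ 69.47%.

Employed = 97.08 + 1,544.51 = 1,641.59 thousand (anyone who worked, including part-time for economic reasons, counts as employed).
Unemployed = 85.65 thousand.
Labor force = 1,641.59 + 85.65 = 1,727.24 thousand.
Not in labor force = 283.94 + 38.42 + 436.78 = 759.14 thousand (those not working and not actively searching are outside the labor force — including those who want a job but have given up searching).
Civilian working-age population = 1,727.24 + 759.14 = 2,486.38 thousand.
Unemployment rate = 85.65 / 1,727.24 = 4.96%.
Labor force participation rate = 1,727.24 / 2,486.38 = 69.47%.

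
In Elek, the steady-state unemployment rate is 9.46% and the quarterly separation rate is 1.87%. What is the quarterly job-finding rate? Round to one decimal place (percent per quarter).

From u* = s/(s+f): f = s·(1−u)/u.
f = 1.87 × (1 − 0.0946) / 0.0946 = 1.6931 / 0.0946 ≈ 17.9% per quarter.

Job-finding rate ≈ 17.9% per quarter.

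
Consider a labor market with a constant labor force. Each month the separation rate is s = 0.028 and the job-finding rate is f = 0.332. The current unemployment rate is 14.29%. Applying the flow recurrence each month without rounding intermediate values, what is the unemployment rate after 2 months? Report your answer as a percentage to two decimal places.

With a fixed labor force, u_{t+1} = u_t + s·(1−u_t) − f·u_t = u_t·(1−s−f) + s.
Here 1−s−f = 0.640 and s = 0.028.
u_1 = 0.142900 × 0.640 + 0.028 = 0.119456.
u_2 = 0.119456 × 0.640 + 0.028 = 0.104452.

Unemployment rate after two months ≈ 10.45%.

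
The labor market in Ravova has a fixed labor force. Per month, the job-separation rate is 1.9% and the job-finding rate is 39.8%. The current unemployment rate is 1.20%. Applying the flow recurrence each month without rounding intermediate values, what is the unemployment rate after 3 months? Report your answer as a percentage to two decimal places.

Unemployment rate after three months ≈ 3.89%.

With a fixed labor force, u_{t+1} = u_t + s·(1−u_t) − f·u_t = u_t·(1−s−f) + s.
Here 1−s−f = 0.583 and s = 0.019.
u_1 = 0.012000 × 0.583 + 0.019 = 0.025996.
u_2 = 0.025996 × 0.583 + 0.019 = 0.034156.
u_3 = 0.034156 × 0.583 + 0.019 = 0.038913.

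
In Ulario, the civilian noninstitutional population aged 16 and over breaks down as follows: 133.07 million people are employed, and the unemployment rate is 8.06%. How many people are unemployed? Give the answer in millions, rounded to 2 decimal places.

Let U be the number unemployed. The labor force is E + U, and U/(E+U) = 0.0806.
So U = 0.0806 × 133.07 / (1 − 0.0806) = 10.7254 / 0.9194 ≈ 11.67 million.

About 11.67 million are unemployed.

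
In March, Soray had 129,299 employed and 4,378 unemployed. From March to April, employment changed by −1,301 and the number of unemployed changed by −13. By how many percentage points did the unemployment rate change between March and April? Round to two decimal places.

The unemployment rate changed by +0.02 percentage points.

March: labor force = 129,299 + 4,378 = 133,677; u = 4,378/133,677 = 3.28%.
April: labor force = 127,998 + 4,365 = 132,363; u = 4,365/132,363 = 3.30%.
Change = 3.30% − 3.28% = +0.02 pp.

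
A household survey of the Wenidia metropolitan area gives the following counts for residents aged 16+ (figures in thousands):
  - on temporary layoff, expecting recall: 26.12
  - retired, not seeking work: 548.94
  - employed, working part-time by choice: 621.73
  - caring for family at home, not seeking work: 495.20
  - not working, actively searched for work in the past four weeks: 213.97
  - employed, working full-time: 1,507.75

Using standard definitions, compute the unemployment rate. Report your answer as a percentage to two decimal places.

Unemployment rate ≈ 10.13%.

Employed = 621.73 + 1,507.75 = 2,129.48 thousand.
Unemployed = 26.12 + 213.97 = 240.09 thousand (jobless and actively searching, or on temporary layoff).
Labor force = 2,129.48 + 240.09 = 2,369.57 thousand.
Unemployment rate = 240.09 / 2,369.57 = 10.13%.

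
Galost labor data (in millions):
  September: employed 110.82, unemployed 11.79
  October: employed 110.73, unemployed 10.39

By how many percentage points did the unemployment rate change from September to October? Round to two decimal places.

The unemployment rate changed by −1.04 percentage points.

September: labor force = 110.82 + 11.79 = 122.61; u = 11.79/122.61 = 9.62%.
October: labor force = 110.73 + 10.39 = 121.12; u = 10.39/121.12 = 8.58%.
Change = 8.58% − 9.62% = −1.04 pp.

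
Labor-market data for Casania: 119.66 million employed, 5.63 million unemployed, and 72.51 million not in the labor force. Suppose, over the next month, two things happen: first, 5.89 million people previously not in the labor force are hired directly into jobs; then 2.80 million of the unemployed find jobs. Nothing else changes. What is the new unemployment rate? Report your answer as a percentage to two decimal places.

New unemployment rate ≈ 2.16%.

Initially, labor force = 119.66 + 5.63 = 125.29 million, so u = 5.63/125.29 = 4.49%.
After the first change, employed and labor force both rise by 5.89; unemployed unchanged → E = 125.55, U = 5.63, labor force = 131.18 million.
After the second change, unemployed falls and employed rises by 2.80; labor force unchanged → E = 128.35, U = 2.83, labor force = 131.18 million.
New unemployment rate = 2.83 / 131.18 = 2.16%.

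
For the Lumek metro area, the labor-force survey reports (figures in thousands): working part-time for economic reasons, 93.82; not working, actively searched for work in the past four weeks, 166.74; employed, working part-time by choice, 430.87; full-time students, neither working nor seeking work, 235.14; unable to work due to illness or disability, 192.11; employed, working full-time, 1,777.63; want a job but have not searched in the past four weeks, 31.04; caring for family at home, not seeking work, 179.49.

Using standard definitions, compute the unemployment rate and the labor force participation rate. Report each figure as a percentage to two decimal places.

Unemployment rate ≈ 6.75%; labor force participation rate ≈ 79.47%.

Employed = 93.82 + 430.87 + 1,777.63 = 2,302.32 thousand (anyone who worked, including part-time for economic reasons, counts as employed).
Unemployed = 166.74 thousand.
Labor force = 2,302.32 + 166.74 = 2,469.06 thousand.
Not in labor force = 235.14 + 192.11 + 31.04 + 179.49 = 637.78 thousand (those not working and not actively searching are outside the labor force — including those who want a job but have given up searching).
Civilian working-age population = 2,469.06 + 637.78 = 3,106.84 thousand.
Unemployment rate = 166.74 / 2,469.06 = 6.75%.
Labor force participation rate = 2,469.06 / 3,106.84 = 79.47%.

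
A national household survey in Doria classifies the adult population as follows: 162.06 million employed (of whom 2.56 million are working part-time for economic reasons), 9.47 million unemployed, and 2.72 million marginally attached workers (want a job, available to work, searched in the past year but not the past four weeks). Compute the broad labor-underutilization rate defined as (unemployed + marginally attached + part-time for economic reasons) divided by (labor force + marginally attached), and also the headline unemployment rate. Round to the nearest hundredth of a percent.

Broad underutilization rate ≈ 8.46%; headline unemployment rate ≈ 5.52%.

Labor force = 162.06 + 9.47 = 171.53 million.
Numerator = 9.47 + 2.72 + 2.56 = 14.75 million.
Denominator = 171.53 + 2.72 = 174.25 million.
Broad rate = 14.75 / 174.25 = 8.46%.
Headline unemployment rate = 9.47 / 171.53 = 5.52%.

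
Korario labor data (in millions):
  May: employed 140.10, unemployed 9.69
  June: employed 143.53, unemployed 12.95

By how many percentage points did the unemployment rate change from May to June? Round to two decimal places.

The unemployment rate changed by +1.81 percentage points.

May: labor force = 140.10 + 9.69 = 149.79; u = 9.69/149.79 = 6.47%.
June: labor force = 143.53 + 12.95 = 156.48; u = 12.95/156.48 = 8.28%.
Change = 8.28% − 6.47% = +1.81 pp.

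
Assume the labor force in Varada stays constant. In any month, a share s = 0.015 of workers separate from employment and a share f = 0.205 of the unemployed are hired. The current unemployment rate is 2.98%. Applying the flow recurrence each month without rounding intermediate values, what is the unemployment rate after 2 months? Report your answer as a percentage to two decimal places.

Unemployment rate after two months ≈ 4.48%.

With a fixed labor force, u_{t+1} = u_t + s·(1−u_t) − f·u_t = u_t·(1−s−f) + s.
Here 1−s−f = 0.780 and s = 0.015.
u_1 = 0.029800 × 0.780 + 0.015 = 0.038244.
u_2 = 0.038244 × 0.780 + 0.015 = 0.044830.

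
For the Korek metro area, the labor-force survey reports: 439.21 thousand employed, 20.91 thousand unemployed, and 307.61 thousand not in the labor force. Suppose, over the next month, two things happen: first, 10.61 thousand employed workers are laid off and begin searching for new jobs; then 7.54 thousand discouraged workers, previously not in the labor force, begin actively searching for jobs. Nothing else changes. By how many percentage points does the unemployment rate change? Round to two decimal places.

The unemployment rate changes by +3.81 percentage points.

Initially, labor force = 439.21 + 20.91 = 460.12 thousand, so u = 20.91/460.12 = 4.54%.
After the first change, employed falls and unemployed rises by 10.61; labor force unchanged → E = 428.60, U = 31.52, labor force = 460.12 thousand.
After the second change, unemployed and labor force both rise by 7.54 → E = 428.60, U = 39.06, labor force = 467.66 thousand.
New unemployment rate = 39.06 / 467.66 = 8.35%.
Change = 8.35% − 4.54% = +3.81 percentage points.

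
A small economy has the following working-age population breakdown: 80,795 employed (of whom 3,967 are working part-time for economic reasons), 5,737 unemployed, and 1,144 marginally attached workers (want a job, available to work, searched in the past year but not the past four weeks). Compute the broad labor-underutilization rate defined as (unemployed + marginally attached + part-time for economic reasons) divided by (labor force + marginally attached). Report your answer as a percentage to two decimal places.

Labor force = 80,795 + 5,737 = 86,532.
Numerator = 5,737 + 1,144 + 3,967 = 10,848.
Denominator = 86,532 + 1,144 = 87,676.
Broad rate = 10,848 / 87,676 = 12.37%.

Broad underutilization rate ≈ 12.37%.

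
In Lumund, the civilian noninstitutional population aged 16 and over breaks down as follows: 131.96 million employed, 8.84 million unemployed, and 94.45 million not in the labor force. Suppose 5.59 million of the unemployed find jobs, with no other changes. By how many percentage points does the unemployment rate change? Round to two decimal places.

Initially, labor force = 131.96 + 8.84 = 140.80 million, so u = 8.84/140.80 = 6.28%.
After the change, unemployed falls and employed rises by 5.59; labor force unchanged → E = 137.55, U = 3.25, labor force = 140.80 million.
New unemployment rate = 3.25 / 140.80 = 2.31%.
Change = 2.31% − 6.28% = −3.97 percentage points.

The unemployment rate changes by −3.97 percentage points.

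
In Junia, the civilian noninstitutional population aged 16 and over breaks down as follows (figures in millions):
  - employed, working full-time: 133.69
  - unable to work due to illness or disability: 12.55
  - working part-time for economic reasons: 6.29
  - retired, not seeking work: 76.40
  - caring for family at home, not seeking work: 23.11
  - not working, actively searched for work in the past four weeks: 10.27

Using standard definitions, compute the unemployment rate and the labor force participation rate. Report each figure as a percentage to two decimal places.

Unemployment rate ≈ 6.84%; labor force participation rate ≈ 57.28%.

Employed = 133.69 + 6.29 = 139.98 million (anyone who worked, including part-time for economic reasons, counts as employed).
Unemployed = 10.27 million.
Labor force = 139.98 + 10.27 = 150.25 million.
Not in labor force = 12.55 + 76.40 + 23.11 = 112.06 million (those not working and not actively searching are outside the labor force).
Civilian working-age population = 150.25 + 112.06 = 262.31 million.
Unemployment rate = 10.27 / 150.25 = 6.84%.
Labor force participation rate = 150.25 / 262.31 = 57.28%.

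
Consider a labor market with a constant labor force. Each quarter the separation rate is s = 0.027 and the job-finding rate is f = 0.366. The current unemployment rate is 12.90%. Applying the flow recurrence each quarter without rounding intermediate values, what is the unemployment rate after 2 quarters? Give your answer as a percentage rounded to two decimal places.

With a fixed labor force, u_{t+1} = u_t + s·(1−u_t) − f·u_t = u_t·(1−s−f) + s.
Here 1−s−f = 0.607 and s = 0.027.
u_1 = 0.129000 × 0.607 + 0.027 = 0.105303.
u_2 = 0.105303 × 0.607 + 0.027 = 0.090919.

Unemployment rate after two quarters ≈ 9.09%.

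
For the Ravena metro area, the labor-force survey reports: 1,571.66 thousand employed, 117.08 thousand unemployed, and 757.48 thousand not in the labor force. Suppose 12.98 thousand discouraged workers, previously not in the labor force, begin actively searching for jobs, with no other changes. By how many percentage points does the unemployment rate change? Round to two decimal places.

The unemployment rate changes by +0.71 percentage points.

Initially, labor force = 1,571.66 + 117.08 = 1,688.74 thousand, so u = 117.08/1,688.74 = 6.93%.
After the change, unemployed and labor force both rise by 12.98 → E = 1,571.66, U = 130.06, labor force = 1,701.72 thousand.
New unemployment rate = 130.06 / 1,701.72 = 7.64%.
Change = 7.64% − 6.93% = +0.71 percentage points.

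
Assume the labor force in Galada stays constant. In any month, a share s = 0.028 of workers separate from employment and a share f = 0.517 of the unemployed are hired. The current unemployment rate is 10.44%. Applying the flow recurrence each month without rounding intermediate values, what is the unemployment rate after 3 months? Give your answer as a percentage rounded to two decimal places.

With a fixed labor force, u_{t+1} = u_t + s·(1−u_t) − f·u_t = u_t·(1−s−f) + s.
Here 1−s−f = 0.455 and s = 0.028.
u_1 = 0.104400 × 0.455 + 0.028 = 0.075502.
u_2 = 0.075502 × 0.455 + 0.028 = 0.062353.
u_3 = 0.062353 × 0.455 + 0.028 = 0.056371.

Unemployment rate after three months ≈ 5.64%.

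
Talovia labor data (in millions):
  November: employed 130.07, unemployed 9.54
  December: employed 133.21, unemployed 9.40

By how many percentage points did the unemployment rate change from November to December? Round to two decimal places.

November: labor force = 130.07 + 9.54 = 139.61; u = 9.54/139.61 = 6.83%.
December: labor force = 133.21 + 9.40 = 142.61; u = 9.40/142.61 = 6.59%.
Change = 6.59% − 6.83% = −0.24 pp.

The unemployment rate changed by −0.24 percentage points.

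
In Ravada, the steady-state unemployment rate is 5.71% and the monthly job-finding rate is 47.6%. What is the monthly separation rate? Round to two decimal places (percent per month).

Separation rate ≈ 2.88% per month.

From u* = s/(s+f): s = u·f/(1−u).
s = 0.0571 × 47.6 / (1 − 0.0571) = 2.7180 / 0.9429 ≈ 2.88% per month.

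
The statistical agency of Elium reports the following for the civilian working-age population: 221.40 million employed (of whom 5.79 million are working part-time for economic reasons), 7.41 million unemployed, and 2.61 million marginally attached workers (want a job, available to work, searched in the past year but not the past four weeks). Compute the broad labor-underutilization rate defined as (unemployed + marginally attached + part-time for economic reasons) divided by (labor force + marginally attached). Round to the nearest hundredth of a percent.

Labor force = 221.40 + 7.41 = 228.81 million.
Numerator = 7.41 + 2.61 + 5.79 = 15.81 million.
Denominator = 228.81 + 2.61 = 231.42 million.
Broad rate = 15.81 / 231.42 = 6.83%.

Broad underutilization rate ≈ 6.83%.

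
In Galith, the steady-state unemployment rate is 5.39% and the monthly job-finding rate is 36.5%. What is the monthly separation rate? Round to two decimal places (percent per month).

From u* = s/(s+f): s = u·f/(1−u).
s = 0.0539 × 36.5 / (1 − 0.0539) = 1.9673 / 0.9461 ≈ 2.08% per month.

Separation rate ≈ 2.08% per month.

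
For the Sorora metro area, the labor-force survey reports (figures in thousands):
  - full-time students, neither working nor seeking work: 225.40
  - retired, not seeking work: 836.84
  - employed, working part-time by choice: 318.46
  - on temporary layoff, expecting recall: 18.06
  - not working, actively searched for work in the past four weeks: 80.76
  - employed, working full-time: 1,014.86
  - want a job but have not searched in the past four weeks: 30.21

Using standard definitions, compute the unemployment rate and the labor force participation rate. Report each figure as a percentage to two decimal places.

Employed = 318.46 + 1,014.86 = 1,333.32 thousand.
Unemployed = 18.06 + 80.76 = 98.82 thousand (jobless and actively searching, or on temporary layoff).
Labor force = 1,333.32 + 98.82 = 1,432.14 thousand.
Not in labor force = 225.40 + 836.84 + 30.21 = 1,092.45 thousand (those not working and not actively searching are outside the labor force — including those who want a job but have given up searching).
Civilian working-age population = 1,432.14 + 1,092.45 = 2,524.59 thousand.
Unemployment rate = 98.82 / 1,432.14 = 6.90%.
Labor force participation rate = 1,432.14 / 2,524.59 = 56.73%.

Unemployment rate ≈ 6.90%; labor force participation rate ≈ 56.73%.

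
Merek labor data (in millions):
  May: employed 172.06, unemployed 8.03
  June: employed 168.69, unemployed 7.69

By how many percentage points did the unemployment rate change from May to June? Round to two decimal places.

May: labor force = 172.06 + 8.03 = 180.09; u = 8.03/180.09 = 4.46%.
June: labor force = 168.69 + 7.69 = 176.38; u = 7.69/176.38 = 4.36%.
Change = 4.36% − 4.46% = −0.10 pp.

The unemployment rate changed by −0.10 percentage points.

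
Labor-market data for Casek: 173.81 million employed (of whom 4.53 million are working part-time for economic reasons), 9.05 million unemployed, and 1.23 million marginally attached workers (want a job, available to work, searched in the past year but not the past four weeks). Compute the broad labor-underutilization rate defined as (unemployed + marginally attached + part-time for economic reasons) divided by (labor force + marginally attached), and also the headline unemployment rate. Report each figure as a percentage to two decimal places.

Broad underutilization rate ≈ 8.04%; headline unemployment rate ≈ 4.95%.

Labor force = 173.81 + 9.05 = 182.86 million.
Numerator = 9.05 + 1.23 + 4.53 = 14.81 million.
Denominator = 182.86 + 1.23 = 184.09 million.
Broad rate = 14.81 / 184.09 = 8.04%.
Headline unemployment rate = 9.05 / 182.86 = 4.95%.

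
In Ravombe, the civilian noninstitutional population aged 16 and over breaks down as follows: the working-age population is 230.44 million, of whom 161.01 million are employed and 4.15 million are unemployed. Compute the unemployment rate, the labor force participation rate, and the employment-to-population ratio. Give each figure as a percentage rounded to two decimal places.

Unemployment rate ≈ 2.51%; labor force participation rate ≈ 71.67%; employment-population ratio ≈ 69.87%.

Labor force = employed + unemployed = 161.01 + 4.15 = 165.16 million.
Unemployment rate = 4.15 / 165.16 = 2.51%.
Labor force participation rate = 165.16 / 230.44 = 71.67%.
Employment-population ratio = 161.01 / 230.44 = 69.87%.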